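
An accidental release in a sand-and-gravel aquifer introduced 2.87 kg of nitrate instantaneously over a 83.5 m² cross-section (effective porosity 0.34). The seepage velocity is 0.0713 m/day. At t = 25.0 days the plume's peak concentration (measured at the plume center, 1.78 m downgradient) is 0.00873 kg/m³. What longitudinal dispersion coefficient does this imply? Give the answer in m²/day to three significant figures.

0.427 m²/day

At the plume center C_max = M/(n_e·A·√(4πDt)), so D = M²/(4πt·(n_e·A·C_max)²).
n_e·A·C_max = 0.34 × 83.5 × 0.00873 = 0.2478 kg/m.
D = 2.87²/(4π × 25.0 × 0.2478²) = 0.427 m²/day.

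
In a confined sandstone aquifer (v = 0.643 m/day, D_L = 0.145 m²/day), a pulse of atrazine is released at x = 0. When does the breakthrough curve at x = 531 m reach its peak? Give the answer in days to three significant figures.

825 days

For the 1D instantaneous-source solution, setting ∂C/∂t = 0 at fixed x gives v²t² + 2Dt − x² = 0, so t = (√(D² + v²x²) − D)/v².
√(D² + v²x²) = √(0.145² + 0.643² × 531²) = 341.4; v² = 0.413449.
t = (341.4 − 0.145)/0.413449 = 825 days (vs. the pure-advection estimate x/v = 826 d).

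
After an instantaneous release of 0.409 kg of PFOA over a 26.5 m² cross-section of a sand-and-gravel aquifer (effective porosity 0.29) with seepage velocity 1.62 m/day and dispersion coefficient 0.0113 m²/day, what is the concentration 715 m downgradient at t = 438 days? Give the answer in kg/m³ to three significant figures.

0.00151 kg/m³

For an instantaneous plane source, C(x,t) = M/(n_e·A·√(4πDt)) · exp(−(x−vt)²/(4Dt)), with n_e·A the pore (flow) area.
Plume center vt = 1.62 × 438 = 709.56 m, so the well at 715 m is 5.44 m downgradient of the peak.
√(4πDt) = 7.886 m, giving peak height M/(n_e·A·√(4πDt)) = 0.409/(0.29 × 26.5 × 7.886) = 0.006749 kg/m³.
(x−vt)²/(4Dt) = (5.44)²/(4 × 0.0113 × 438) = 1.495; exp(−1.495) = 0.2242.
C = 0.006749 × 0.2242 = 0.00151 kg/m³.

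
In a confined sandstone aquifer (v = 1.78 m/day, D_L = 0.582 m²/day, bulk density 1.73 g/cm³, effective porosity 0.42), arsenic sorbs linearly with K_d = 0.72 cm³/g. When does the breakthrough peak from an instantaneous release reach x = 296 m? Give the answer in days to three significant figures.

659 days

Retardation factor R = 1 + ρ_b·K_d/n = 1 + 1.73 × 0.72/0.42 = 3.966.
Sorption retards both mechanisms: v_R = v/R = 0.4488 m/day, D_R = D/R = 0.1467 m²/day.
Peak time from v_R²t² + 2D_R t − x² = 0: t = (√(D_R² + v_R²x²) − D_R)/v_R².
√(D_R² + v_R²x²) = √(0.1467² + 0.4488² × 296²) = 132.8; v_R² = 0.2014.
t = (132.8 − 0.1467)/0.2014 = 659 days.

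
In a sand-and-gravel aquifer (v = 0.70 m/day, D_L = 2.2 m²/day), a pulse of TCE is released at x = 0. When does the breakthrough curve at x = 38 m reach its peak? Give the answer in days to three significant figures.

50.0 days

For the 1D instantaneous-source solution, setting ∂C/∂t = 0 at fixed x gives v²t² + 2Dt − x² = 0, so t = (√(D² + v²x²) − D)/v².
√(D² + v²x²) = √(2.2² + 0.70² × 38²) = 26.69; v² = 0.49.
t = (26.69 − 2.2)/0.49 = 50.0 days (vs. the pure-advection estimate x/v = 54.3 d).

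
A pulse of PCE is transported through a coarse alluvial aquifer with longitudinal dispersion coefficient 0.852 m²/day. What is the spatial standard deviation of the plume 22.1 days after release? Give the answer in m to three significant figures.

Dispersive spreading gives a Gaussian with σ² = 2Dt; advection only shifts the center.
σ = √(2 × 0.852 × 22.1) = 6.14 m.

6.14 m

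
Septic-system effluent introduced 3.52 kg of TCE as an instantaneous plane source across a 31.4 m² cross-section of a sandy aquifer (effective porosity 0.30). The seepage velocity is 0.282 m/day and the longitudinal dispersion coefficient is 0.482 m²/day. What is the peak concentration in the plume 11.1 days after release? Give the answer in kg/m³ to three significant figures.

0.0456 kg/m³

The peak of an instantaneous 1D plume sits at x = vt; there the Gaussian factor is 1 and C_max = M/(n_e·A·√(4πDt)), where n_e·A is the pore area the mass is dissolved in.
√(4πDt) = √(4π × 0.482 × 11.1) = 8.200 m, so C_max = 3.52/(0.30 × 31.4 × 8.200) = 0.0456 kg/m³.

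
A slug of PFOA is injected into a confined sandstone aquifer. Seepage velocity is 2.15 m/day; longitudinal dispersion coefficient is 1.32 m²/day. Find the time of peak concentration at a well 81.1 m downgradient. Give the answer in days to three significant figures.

37.4 days

For the 1D instantaneous-source solution, setting ∂C/∂t = 0 at fixed x gives v²t² + 2Dt − x² = 0, so t = (√(D² + v²x²) − D)/v².
√(D² + v²x²) = √(1.32² + 2.15² × 81.1²) = 174.4; v² = 4.6225.
t = (174.4 − 1.32)/4.6225 = 37.4 days (vs. the pure-advection estimate x/v = 37.7 d).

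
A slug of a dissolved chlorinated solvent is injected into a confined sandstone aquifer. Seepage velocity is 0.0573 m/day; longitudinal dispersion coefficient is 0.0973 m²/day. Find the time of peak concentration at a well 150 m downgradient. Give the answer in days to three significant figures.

2590 days

For the 1D instantaneous-source solution, setting ∂C/∂t = 0 at fixed x gives v²t² + 2Dt − x² = 0, so t = (√(D² + v²x²) − D)/v².
√(D² + v²x²) = √(0.0973² + 0.0573² × 150²) = 8.596; v² = 0.00328329.
t = (8.596 − 0.0973)/0.00328329 = 2590 days (vs. the pure-advection estimate x/v = 2620 d).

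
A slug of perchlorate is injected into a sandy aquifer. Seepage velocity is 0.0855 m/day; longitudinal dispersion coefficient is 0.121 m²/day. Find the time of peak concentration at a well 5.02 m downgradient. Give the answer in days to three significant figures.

For the 1D instantaneous-source solution, setting ∂C/∂t = 0 at fixed x gives v²t² + 2Dt − x² = 0, so t = (√(D² + v²x²) − D)/v².
√(D² + v²x²) = √(0.121² + 0.0855² × 5.02²) = 0.4459; v² = 0.00731025.
t = (0.4459 − 0.121)/0.00731025 = 44.4 days (vs. the pure-advection estimate x/v = 58.7 d).

44.4 days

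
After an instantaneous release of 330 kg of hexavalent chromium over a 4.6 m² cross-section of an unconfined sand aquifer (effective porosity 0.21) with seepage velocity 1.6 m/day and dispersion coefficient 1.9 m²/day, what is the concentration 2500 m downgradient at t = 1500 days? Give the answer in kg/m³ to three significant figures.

0.751 kg/m³

For an instantaneous plane source, C(x,t) = M/(n_e·A·√(4πDt)) · exp(−(x−vt)²/(4Dt)), with n_e·A the pore (flow) area.
Plume center vt = 1.6 × 1500 = 2400 m, so the well at 2500 m is 100 m downgradient of the peak.
√(4πDt) = 189.2 m, giving peak height M/(n_e·A·√(4πDt)) = 330/(0.21 × 4.6 × 189.2) = 1.806 kg/m³.
(x−vt)²/(4Dt) = (100)²/(4 × 1.9 × 1500) = 0.8772; exp(−0.8772) = 0.4159.
C = 1.806 × 0.4159 = 0.751 kg/m³.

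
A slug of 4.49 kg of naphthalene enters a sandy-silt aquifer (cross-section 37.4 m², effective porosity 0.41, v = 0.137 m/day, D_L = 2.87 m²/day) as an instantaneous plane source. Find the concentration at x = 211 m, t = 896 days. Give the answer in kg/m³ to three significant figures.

For an instantaneous plane source, C(x,t) = M/(n_e·A·√(4πDt)) · exp(−(x−vt)²/(4Dt)), with n_e·A the pore (flow) area.
Plume center vt = 0.137 × 896 = 122.752 m, so the well at 211 m is 88.248 m downgradient of the peak.
√(4πDt) = 179.8 m, giving peak height M/(n_e·A·√(4πDt)) = 4.49/(0.41 × 37.4 × 179.8) = 0.001629 kg/m³.
(x−vt)²/(4Dt) = (88.248)²/(4 × 2.87 × 896) = 0.7571; exp(−0.7571) = 0.4690.
C = 0.001629 × 0.4690 = 0.000764 kg/m³.

0.000764 kg/m³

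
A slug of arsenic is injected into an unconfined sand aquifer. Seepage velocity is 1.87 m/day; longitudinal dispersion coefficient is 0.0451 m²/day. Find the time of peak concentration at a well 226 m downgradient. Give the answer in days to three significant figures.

121 days

For the 1D instantaneous-source solution, setting ∂C/∂t = 0 at fixed x gives v²t² + 2Dt − x² = 0, so t = (√(D² + v²x²) − D)/v².
√(D² + v²x²) = √(0.0451² + 1.87² × 226²) = 422.6; v² = 3.4969.
t = (422.6 − 0.0451)/3.4969 = 121 days (vs. the pure-advection estimate x/v = 121 d).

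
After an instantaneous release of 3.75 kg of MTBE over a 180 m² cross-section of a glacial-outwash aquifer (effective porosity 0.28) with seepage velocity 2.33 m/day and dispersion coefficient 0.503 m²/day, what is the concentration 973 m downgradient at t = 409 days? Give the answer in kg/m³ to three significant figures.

0.000899 kg/m³

For an instantaneous plane source, C(x,t) = M/(n_e·A·√(4πDt)) · exp(−(x−vt)²/(4Dt)), with n_e·A the pore (flow) area.
Plume center vt = 2.33 × 409 = 952.97 m, so the well at 973 m is 20.03 m downgradient of the peak.
√(4πDt) = 50.85 m, giving peak height M/(n_e·A·√(4πDt)) = 3.75/(0.28 × 180 × 50.85) = 0.001463 kg/m³.
(x−vt)²/(4Dt) = (20.03)²/(4 × 0.503 × 409) = 0.4875; exp(−0.4875) = 0.6142.
C = 0.001463 × 0.6142 = 0.000899 kg/m³.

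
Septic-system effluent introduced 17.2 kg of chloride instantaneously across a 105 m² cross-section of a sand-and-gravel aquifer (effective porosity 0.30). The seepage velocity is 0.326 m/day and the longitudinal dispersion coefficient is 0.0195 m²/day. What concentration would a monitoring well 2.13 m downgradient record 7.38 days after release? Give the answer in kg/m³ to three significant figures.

0.356 kg/m³

For an instantaneous plane source, C(x,t) = M/(n_e·A·√(4πDt)) · exp(−(x−vt)²/(4Dt)), with n_e·A the pore (flow) area.
Plume center vt = 0.326 × 7.38 = 2.40588 m, so the well at 2.13 m is 0.27588 m upgradient of the peak.
√(4πDt) = 1.345 m, giving peak height M/(n_e·A·√(4πDt)) = 17.2/(0.30 × 105 × 1.345) = 0.4060 kg/m³.
(x−vt)²/(4Dt) = (-0.27588)²/(4 × 0.0195 × 7.38) = 0.1322; exp(−0.1322) = 0.8762.
C = 0.4060 × 0.8762 = 0.356 kg/m³.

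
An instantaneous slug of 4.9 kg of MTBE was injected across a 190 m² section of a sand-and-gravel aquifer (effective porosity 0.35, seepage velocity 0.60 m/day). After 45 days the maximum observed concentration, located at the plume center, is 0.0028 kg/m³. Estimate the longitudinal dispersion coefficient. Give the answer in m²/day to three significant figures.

1.22 m²/day

At the plume center C_max = M/(n_e·A·√(4πDt)), so D = M²/(4πt·(n_e·A·C_max)²).
n_e·A·C_max = 0.35 × 190 × 0.0028 = 0.1862 kg/m.
D = 4.9²/(4π × 45 × 0.1862²) = 1.22 m²/day.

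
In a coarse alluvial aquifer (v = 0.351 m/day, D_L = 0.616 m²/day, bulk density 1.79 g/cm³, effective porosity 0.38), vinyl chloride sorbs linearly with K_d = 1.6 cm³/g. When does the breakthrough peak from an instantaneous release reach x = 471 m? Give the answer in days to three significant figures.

Retardation factor R = 1 + ρ_b·K_d/n = 1 + 1.79 × 1.6/0.38 = 8.537.
Sorption retards both mechanisms: v_R = v/R = 0.04112 m/day, D_R = D/R = 0.07216 m²/day.
Peak time from v_R²t² + 2D_R t − x² = 0: t = (√(D_R² + v_R²x²) − D_R)/v_R².
√(D_R² + v_R²x²) = √(0.07216² + 0.04112² × 471²) = 19.37; v_R² = 0.001691.
t = (19.37 − 0.07216)/0.001691 = 11400 days.

11400 days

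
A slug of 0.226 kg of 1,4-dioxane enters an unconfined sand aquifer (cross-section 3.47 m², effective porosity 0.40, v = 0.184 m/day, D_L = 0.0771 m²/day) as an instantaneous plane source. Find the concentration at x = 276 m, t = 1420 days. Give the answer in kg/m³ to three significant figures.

For an instantaneous plane source, C(x,t) = M/(n_e·A·√(4πDt)) · exp(−(x−vt)²/(4Dt)), with n_e·A the pore (flow) area.
Plume center vt = 0.184 × 1420 = 261.28 m, so the well at 276 m is 14.72 m downgradient of the peak.
√(4πDt) = 37.09 m, giving peak height M/(n_e·A·√(4πDt)) = 0.226/(0.40 × 3.47 × 37.09) = 0.004390 kg/m³.
(x−vt)²/(4Dt) = (14.72)²/(4 × 0.0771 × 1420) = 0.4948; exp(−0.4948) = 0.6097.
C = 0.004390 × 0.6097 = 0.00268 kg/m³.

0.00268 kg/m³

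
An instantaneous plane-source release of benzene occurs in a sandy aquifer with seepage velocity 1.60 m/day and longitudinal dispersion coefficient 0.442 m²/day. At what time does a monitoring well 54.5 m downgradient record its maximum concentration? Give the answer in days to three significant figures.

33.9 days

For the 1D instantaneous-source solution, setting ∂C/∂t = 0 at fixed x gives v²t² + 2Dt − x² = 0, so t = (√(D² + v²x²) − D)/v².
√(D² + v²x²) = √(0.442² + 1.60² × 54.5²) = 87.20; v² = 2.56.
t = (87.20 − 0.442)/2.56 = 33.9 days (vs. the pure-advection estimate x/v = 34.1 d).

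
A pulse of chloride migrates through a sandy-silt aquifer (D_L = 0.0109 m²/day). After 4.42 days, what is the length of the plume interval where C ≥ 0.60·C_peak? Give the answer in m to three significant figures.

The plume is Gaussian with σ = √(2Dt) = √(2 × 0.0109 × 4.42) = 0.3104 m.
C/C_peak = exp(−Δx²/(2σ²)) = 0.60 ⇒ Δx = σ·√(−2 ln 0.60) = 0.3104 × 1.011 = 0.3138 m.
Width = 2Δx = 0.628 m.

0.628 m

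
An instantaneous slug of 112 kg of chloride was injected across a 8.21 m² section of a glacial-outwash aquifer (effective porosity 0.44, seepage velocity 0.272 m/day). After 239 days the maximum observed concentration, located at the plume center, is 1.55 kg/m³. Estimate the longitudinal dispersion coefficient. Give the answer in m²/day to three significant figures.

At the plume center C_max = M/(n_e·A·√(4πDt)), so D = M²/(4πt·(n_e·A·C_max)²).
n_e·A·C_max = 0.44 × 8.21 × 1.55 = 5.599 kg/m.
D = 112²/(4π × 239 × 5.599²) = 0.133 m²/day.

0.133 m²/day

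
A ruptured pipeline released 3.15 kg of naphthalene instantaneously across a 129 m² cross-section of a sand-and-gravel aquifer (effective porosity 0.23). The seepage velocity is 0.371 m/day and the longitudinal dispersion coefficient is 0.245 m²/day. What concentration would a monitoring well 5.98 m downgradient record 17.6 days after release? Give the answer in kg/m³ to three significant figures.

For an instantaneous plane source, C(x,t) = M/(n_e·A·√(4πDt)) · exp(−(x−vt)²/(4Dt)), with n_e·A the pore (flow) area.
Plume center vt = 0.371 × 17.6 = 6.5296 m, so the well at 5.98 m is 0.5496 m upgradient of the peak.
√(4πDt) = 7.361 m, giving peak height M/(n_e·A·√(4πDt)) = 3.15/(0.23 × 129 × 7.361) = 0.01442 kg/m³.
(x−vt)²/(4Dt) = (-0.5496)²/(4 × 0.245 × 17.6) = 0.01751; exp(−0.01751) = 0.9826.
C = 0.01442 × 0.9826 = 0.0142 kg/m³.

0.0142 kg/m³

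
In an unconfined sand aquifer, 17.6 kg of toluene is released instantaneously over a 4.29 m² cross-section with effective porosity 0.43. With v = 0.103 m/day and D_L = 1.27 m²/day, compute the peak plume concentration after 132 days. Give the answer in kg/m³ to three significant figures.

The peak of an instantaneous 1D plume sits at x = vt; there the Gaussian factor is 1 and C_max = M/(n_e·A·√(4πDt)), where n_e·A is the pore area the mass is dissolved in.
√(4πDt) = √(4π × 1.27 × 132) = 45.90 m, so C_max = 17.6/(0.43 × 4.29 × 45.90) = 0.208 kg/m³.

0.208 kg/m³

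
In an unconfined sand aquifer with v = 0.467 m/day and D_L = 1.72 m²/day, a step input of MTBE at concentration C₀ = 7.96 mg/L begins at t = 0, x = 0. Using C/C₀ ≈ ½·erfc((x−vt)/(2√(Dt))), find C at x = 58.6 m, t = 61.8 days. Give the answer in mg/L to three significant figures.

0.165 mg/L

For a continuous step input, C/C₀ ≈ ½·erfc((x−vt)/(2√(Dt))).
vt = 0.467 × 61.8 = 28.8606 m and 2√(Dt) = 2√(1.72 × 61.8) = 20.62 m.
Argument (x−vt)/(2√(Dt)) = (58.6 − 28.8606)/20.62 = 1.442; ½·erfc(1.442) = 0.02071.
C = 7.96 × 0.02071 = 0.165 mg/L.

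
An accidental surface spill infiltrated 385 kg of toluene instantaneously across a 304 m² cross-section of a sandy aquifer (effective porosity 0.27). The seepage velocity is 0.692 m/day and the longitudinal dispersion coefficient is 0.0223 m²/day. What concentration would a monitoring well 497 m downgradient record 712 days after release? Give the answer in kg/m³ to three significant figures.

For an instantaneous plane source, C(x,t) = M/(n_e·A·√(4πDt)) · exp(−(x−vt)²/(4Dt)), with n_e·A the pore (flow) area.
Plume center vt = 0.692 × 712 = 492.704 m, so the well at 497 m is 4.296 m downgradient of the peak.
√(4πDt) = 14.13 m, giving peak height M/(n_e·A·√(4πDt)) = 385/(0.27 × 304 × 14.13) = 0.3320 kg/m³.
(x−vt)²/(4Dt) = (4.296)²/(4 × 0.0223 × 712) = 0.2906; exp(−0.2906) = 0.7478.
C = 0.3320 × 0.7478 = 0.248 kg/m³.

0.248 kg/m³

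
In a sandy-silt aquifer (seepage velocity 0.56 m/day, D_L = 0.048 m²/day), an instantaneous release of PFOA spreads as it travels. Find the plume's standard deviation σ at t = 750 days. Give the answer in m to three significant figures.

Dispersive spreading gives a Gaussian with σ² = 2Dt; advection only shifts the center.
σ = √(2 × 0.048 × 750) = 8.49 m.

8.49 m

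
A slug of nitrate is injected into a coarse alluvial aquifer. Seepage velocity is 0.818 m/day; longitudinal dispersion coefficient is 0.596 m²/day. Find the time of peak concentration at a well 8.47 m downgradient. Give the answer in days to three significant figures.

For the 1D instantaneous-source solution, setting ∂C/∂t = 0 at fixed x gives v²t² + 2Dt − x² = 0, so t = (√(D² + v²x²) − D)/v².
√(D² + v²x²) = √(0.596² + 0.818² × 8.47²) = 6.954; v² = 0.669124.
t = (6.954 − 0.596)/0.669124 = 9.50 days (vs. the pure-advection estimate x/v = 10.4 d).

9.50 days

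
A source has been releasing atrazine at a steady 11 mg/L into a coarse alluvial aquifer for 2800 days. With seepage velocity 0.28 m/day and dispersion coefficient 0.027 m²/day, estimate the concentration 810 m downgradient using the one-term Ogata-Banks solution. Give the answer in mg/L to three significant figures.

0.190 mg/L

For a continuous step input, C/C₀ ≈ ½·erfc((x−vt)/(2√(Dt))).
vt = 0.28 × 2800 = 784 m and 2√(Dt) = 2√(0.027 × 2800) = 17.39 m.
Argument (x−vt)/(2√(Dt)) = (810 − 784)/17.39 = 1.495; ½·erfc(1.495) = 0.01725.
C = 11 × 0.01725 = 0.190 mg/L.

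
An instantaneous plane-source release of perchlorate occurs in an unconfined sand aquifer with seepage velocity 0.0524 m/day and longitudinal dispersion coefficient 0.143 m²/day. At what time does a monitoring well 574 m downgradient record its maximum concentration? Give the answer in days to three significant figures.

For the 1D instantaneous-source solution, setting ∂C/∂t = 0 at fixed x gives v²t² + 2Dt − x² = 0, so t = (√(D² + v²x²) − D)/v².
√(D² + v²x²) = √(0.143² + 0.0524² × 574²) = 30.08; v² = 0.00274576.
t = (30.08 − 0.143)/0.00274576 = 10900 days (vs. the pure-advection estimate x/v = 11000 d).

10900 days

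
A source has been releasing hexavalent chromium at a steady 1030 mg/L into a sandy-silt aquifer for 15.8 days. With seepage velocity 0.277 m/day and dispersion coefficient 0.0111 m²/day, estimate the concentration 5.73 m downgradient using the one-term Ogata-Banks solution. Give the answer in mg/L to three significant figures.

For a continuous step input, C/C₀ ≈ ½·erfc((x−vt)/(2√(Dt))).
vt = 0.277 × 15.8 = 4.3766 m and 2√(Dt) = 2√(0.0111 × 15.8) = 0.8376 m.
Argument (x−vt)/(2√(Dt)) = (5.73 − 4.3766)/0.8376 = 1.616; ½·erfc(1.616) = 0.01115.
C = 1030 × 0.01115 = 11.5 mg/L.

11.5 mg/L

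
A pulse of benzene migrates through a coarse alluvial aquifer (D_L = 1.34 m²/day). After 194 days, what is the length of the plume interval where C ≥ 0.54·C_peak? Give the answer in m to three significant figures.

50.6 m

The plume is Gaussian with σ = √(2Dt) = √(2 × 1.34 × 194) = 22.80 m.
C/C_peak = exp(−Δx²/(2σ²)) = 0.54 ⇒ Δx = σ·√(−2 ln 0.54) = 22.80 × 1.110 = 25.31 m.
Width = 2Δx = 50.6 m.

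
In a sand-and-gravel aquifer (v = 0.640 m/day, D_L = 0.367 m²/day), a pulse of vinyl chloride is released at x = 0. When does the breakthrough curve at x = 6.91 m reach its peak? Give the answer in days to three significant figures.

9.94 days

For the 1D instantaneous-source solution, setting ∂C/∂t = 0 at fixed x gives v²t² + 2Dt − x² = 0, so t = (√(D² + v²x²) − D)/v².
√(D² + v²x²) = √(0.367² + 0.640² × 6.91²) = 4.438; v² = 0.4096.
t = (4.438 − 0.367)/0.4096 = 9.94 days (vs. the pure-advection estimate x/v = 10.8 d).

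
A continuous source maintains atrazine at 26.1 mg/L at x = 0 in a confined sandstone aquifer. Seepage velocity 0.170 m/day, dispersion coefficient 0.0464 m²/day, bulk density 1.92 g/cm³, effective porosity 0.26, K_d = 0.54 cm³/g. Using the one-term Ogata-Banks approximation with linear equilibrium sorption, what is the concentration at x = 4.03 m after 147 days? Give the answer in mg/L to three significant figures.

18.9 mg/L

Retardation factor R = 1 + ρ_b·K_d/n = 1 + 1.92 × 0.54/0.26 = 4.988.
Sorption retards both mechanisms: v_R = v/R = 0.03408 m/day, D_R = D/R = 0.009302 m²/day.
v_R·t = 0.03408 × 147 = 5.00976 m; 2√(D_R t) = 2.339 m; argument = (4.03 − 5.00976)/2.339 = -0.4189.
C = C₀ × ½·erfc(-0.4189) = 26.1 × 0.7232 = 18.9 mg/L.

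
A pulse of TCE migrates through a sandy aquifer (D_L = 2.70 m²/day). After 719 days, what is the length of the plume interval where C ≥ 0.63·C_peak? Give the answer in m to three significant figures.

120 m

The plume is Gaussian with σ = √(2Dt) = √(2 × 2.70 × 719) = 62.31 m.
C/C_peak = exp(−Δx²/(2σ²)) = 0.63 ⇒ Δx = σ·√(−2 ln 0.63) = 62.31 × 0.9613 = 59.90 m.
Width = 2Δx = 120 m.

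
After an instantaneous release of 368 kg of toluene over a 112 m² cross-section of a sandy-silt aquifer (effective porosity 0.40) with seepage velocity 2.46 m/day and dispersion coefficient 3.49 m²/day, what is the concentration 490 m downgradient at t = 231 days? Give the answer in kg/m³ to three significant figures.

For an instantaneous plane source, C(x,t) = M/(n_e·A·√(4πDt)) · exp(−(x−vt)²/(4Dt)), with n_e·A the pore (flow) area.
Plume center vt = 2.46 × 231 = 568.26 m, so the well at 490 m is 78.26 m upgradient of the peak.
√(4πDt) = 100.7 m, giving peak height M/(n_e·A·√(4πDt)) = 368/(0.40 × 112 × 100.7) = 0.08157 kg/m³.
(x−vt)²/(4Dt) = (-78.26)²/(4 × 3.49 × 231) = 1.899; exp(−1.899) = 0.1497.
C = 0.08157 × 0.1497 = 0.0122 kg/m³.

0.0122 kg/m³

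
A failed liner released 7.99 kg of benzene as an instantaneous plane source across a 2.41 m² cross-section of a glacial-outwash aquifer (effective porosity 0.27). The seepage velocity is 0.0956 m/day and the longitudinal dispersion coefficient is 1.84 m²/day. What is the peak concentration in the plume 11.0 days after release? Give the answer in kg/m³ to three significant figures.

0.770 kg/m³

The peak of an instantaneous 1D plume sits at x = vt; there the Gaussian factor is 1 and C_max = M/(n_e·A·√(4πDt)), where n_e·A is the pore area the mass is dissolved in.
√(4πDt) = √(4π × 1.84 × 11.0) = 15.95 m, so C_max = 7.99/(0.27 × 2.41 × 15.95) = 0.770 kg/m³.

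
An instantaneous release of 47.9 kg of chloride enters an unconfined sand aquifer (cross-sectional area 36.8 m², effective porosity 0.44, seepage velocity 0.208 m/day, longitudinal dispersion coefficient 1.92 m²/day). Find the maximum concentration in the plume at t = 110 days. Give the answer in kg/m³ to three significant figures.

The peak of an instantaneous 1D plume sits at x = vt; there the Gaussian factor is 1 and C_max = M/(n_e·A·√(4πDt)), where n_e·A is the pore area the mass is dissolved in.
√(4πDt) = √(4π × 1.92 × 110) = 51.52 m, so C_max = 47.9/(0.44 × 36.8 × 51.52) = 0.0574 kg/m³.

0.0574 kg/m³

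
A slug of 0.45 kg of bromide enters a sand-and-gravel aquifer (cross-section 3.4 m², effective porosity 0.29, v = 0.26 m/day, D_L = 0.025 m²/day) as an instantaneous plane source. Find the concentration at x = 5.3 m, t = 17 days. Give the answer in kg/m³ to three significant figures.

For an instantaneous plane source, C(x,t) = M/(n_e·A·√(4πDt)) · exp(−(x−vt)²/(4Dt)), with n_e·A the pore (flow) area.
Plume center vt = 0.26 × 17 = 4.42 m, so the well at 5.3 m is 0.88 m downgradient of the peak.
√(4πDt) = 2.311 m, giving peak height M/(n_e·A·√(4πDt)) = 0.45/(0.29 × 3.4 × 2.311) = 0.1975 kg/m³.
(x−vt)²/(4Dt) = (0.88)²/(4 × 0.025 × 17) = 0.4555; exp(−0.4555) = 0.6341.
C = 0.1975 × 0.6341 = 0.125 kg/m³.

0.125 kg/m³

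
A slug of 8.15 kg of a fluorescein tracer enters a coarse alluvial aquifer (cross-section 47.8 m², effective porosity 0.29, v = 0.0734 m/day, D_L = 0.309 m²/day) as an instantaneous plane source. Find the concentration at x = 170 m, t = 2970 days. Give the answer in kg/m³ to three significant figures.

0.00292 kg/m³

For an instantaneous plane source, C(x,t) = M/(n_e·A·√(4πDt)) · exp(−(x−vt)²/(4Dt)), with n_e·A the pore (flow) area.
Plume center vt = 0.0734 × 2970 = 217.998 m, so the well at 170 m is 47.998 m upgradient of the peak.
√(4πDt) = 107.4 m, giving peak height M/(n_e·A·√(4πDt)) = 8.15/(0.29 × 47.8 × 107.4) = 0.005474 kg/m³.
(x−vt)²/(4Dt) = (-47.998)²/(4 × 0.309 × 2970) = 0.6276; exp(−0.6276) = 0.5339.
C = 0.005474 × 0.5339 = 0.00292 kg/m³.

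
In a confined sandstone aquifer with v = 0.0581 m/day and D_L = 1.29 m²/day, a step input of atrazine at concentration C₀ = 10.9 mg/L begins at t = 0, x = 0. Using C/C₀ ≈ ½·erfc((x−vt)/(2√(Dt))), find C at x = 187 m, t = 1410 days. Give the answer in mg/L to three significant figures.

For a continuous step input, C/C₀ ≈ ½·erfc((x−vt)/(2√(Dt))).
vt = 0.0581 × 1410 = 81.921 m and 2√(Dt) = 2√(1.29 × 1410) = 85.30 m.
Argument (x−vt)/(2√(Dt)) = (187 − 81.921)/85.30 = 1.232; ½·erfc(1.232) = 0.04073.
C = 10.9 × 0.04073 = 0.444 mg/L.

0.444 mg/L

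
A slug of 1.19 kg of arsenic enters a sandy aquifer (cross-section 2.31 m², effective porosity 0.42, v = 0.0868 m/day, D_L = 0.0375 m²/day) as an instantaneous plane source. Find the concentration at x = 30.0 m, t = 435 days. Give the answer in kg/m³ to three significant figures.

0.0341 kg/m³

For an instantaneous plane source, C(x,t) = M/(n_e·A·√(4πDt)) · exp(−(x−vt)²/(4Dt)), with n_e·A the pore (flow) area.
Plume center vt = 0.0868 × 435 = 37.758 m, so the well at 30.0 m is 7.758 m upgradient of the peak.
√(4πDt) = 14.32 m, giving peak height M/(n_e·A·√(4πDt)) = 1.19/(0.42 × 2.31 × 14.32) = 0.08565 kg/m³.
(x−vt)²/(4Dt) = (-7.758)²/(4 × 0.0375 × 435) = 0.9224; exp(−0.9224) = 0.3976.
C = 0.08565 × 0.3976 = 0.0341 kg/m³.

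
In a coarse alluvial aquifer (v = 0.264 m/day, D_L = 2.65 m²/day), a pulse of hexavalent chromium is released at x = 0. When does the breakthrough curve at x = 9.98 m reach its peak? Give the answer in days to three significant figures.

15.6 days

For the 1D instantaneous-source solution, setting ∂C/∂t = 0 at fixed x gives v²t² + 2Dt − x² = 0, so t = (√(D² + v²x²) − D)/v².
√(D² + v²x²) = √(2.65² + 0.264² × 9.98²) = 3.737; v² = 0.069696.
t = (3.737 − 2.65)/0.069696 = 15.6 days (vs. the pure-advection estimate x/v = 37.8 d).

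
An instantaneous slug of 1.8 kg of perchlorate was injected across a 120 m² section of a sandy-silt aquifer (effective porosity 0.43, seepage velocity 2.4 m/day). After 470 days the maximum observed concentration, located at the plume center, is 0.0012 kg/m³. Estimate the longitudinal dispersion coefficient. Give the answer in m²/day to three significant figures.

At the plume center C_max = M/(n_e·A·√(4πDt)), so D = M²/(4πt·(n_e·A·C_max)²).
n_e·A·C_max = 0.43 × 120 × 0.0012 = 0.06192 kg/m.
D = 1.8²/(4π × 470 × 0.06192²) = 0.143 m²/day.

0.143 m²/day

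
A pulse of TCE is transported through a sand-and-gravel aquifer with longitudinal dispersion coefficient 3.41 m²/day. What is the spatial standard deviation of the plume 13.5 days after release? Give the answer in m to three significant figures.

Dispersive spreading gives a Gaussian with σ² = 2Dt; advection only shifts the center.
σ = √(2 × 3.41 × 13.5) = 9.60 m.

9.60 m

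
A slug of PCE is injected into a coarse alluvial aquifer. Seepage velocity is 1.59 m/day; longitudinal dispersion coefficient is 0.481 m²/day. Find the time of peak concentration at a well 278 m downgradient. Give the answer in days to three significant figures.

For the 1D instantaneous-source solution, setting ∂C/∂t = 0 at fixed x gives v²t² + 2Dt − x² = 0, so t = (√(D² + v²x²) − D)/v².
√(D² + v²x²) = √(0.481² + 1.59² × 278²) = 442.0; v² = 2.5281.
t = (442.0 − 0.481)/2.5281 = 175 days (vs. the pure-advection estimate x/v = 175 d).

175 days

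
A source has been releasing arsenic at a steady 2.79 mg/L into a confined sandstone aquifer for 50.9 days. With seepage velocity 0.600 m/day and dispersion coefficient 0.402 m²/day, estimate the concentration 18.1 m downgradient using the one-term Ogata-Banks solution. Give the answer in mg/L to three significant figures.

For a continuous step input, C/C₀ ≈ ½·erfc((x−vt)/(2√(Dt))).
vt = 0.600 × 50.9 = 30.54 m and 2√(Dt) = 2√(0.402 × 50.9) = 9.047 m.
Argument (x−vt)/(2√(Dt)) = (18.1 − 30.54)/9.047 = -1.375; ½·erfc(-1.375) = 0.9741.
C = 2.79 × 0.9741 = 2.72 mg/L.

2.72 mg/L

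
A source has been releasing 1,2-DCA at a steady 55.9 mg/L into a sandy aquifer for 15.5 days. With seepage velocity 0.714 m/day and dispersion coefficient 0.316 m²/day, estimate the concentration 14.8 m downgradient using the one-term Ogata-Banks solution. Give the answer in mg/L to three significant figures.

6.51 mg/L

For a continuous step input, C/C₀ ≈ ½·erfc((x−vt)/(2√(Dt))).
vt = 0.714 × 15.5 = 11.067 m and 2√(Dt) = 2√(0.316 × 15.5) = 4.426 m.
Argument (x−vt)/(2√(Dt)) = (14.8 − 11.067)/4.426 = 0.8434; ½·erfc(0.8434) = 0.1165.
C = 55.9 × 0.1165 = 6.51 mg/L.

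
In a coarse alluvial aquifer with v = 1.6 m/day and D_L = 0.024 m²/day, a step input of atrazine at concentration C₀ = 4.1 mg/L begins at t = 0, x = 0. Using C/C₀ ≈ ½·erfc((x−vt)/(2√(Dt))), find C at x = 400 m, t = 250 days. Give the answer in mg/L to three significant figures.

For a continuous step input, C/C₀ ≈ ½·erfc((x−vt)/(2√(Dt))).
vt = 1.6 × 250 = 400 m and 2√(Dt) = 2√(0.024 × 250) = 4.899 m.
Argument (x−vt)/(2√(Dt)) = (400 − 400)/4.899 = 0; ½·erfc(0) = 0.5000.
C = 4.1 × 0.5000 = 2.05 mg/L.

2.05 mg/L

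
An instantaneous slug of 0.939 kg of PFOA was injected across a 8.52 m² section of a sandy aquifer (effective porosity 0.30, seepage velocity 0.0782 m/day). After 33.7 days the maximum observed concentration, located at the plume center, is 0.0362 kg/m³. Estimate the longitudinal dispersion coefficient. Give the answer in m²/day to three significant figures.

At the plume center C_max = M/(n_e·A·√(4πDt)), so D = M²/(4πt·(n_e·A·C_max)²).
n_e·A·C_max = 0.30 × 8.52 × 0.0362 = 0.09253 kg/m.
D = 0.939²/(4π × 33.7 × 0.09253²) = 0.243 m²/day.

0.243 m²/day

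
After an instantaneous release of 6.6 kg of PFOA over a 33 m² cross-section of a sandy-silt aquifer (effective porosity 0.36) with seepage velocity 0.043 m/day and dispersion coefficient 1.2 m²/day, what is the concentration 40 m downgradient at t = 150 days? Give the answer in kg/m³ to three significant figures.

For an instantaneous plane source, C(x,t) = M/(n_e·A·√(4πDt)) · exp(−(x−vt)²/(4Dt)), with n_e·A the pore (flow) area.
Plume center vt = 0.043 × 150 = 6.45 m, so the well at 40 m is 33.55 m downgradient of the peak.
√(4πDt) = 47.56 m, giving peak height M/(n_e·A·√(4πDt)) = 6.6/(0.36 × 33 × 47.56) = 0.01168 kg/m³.
(x−vt)²/(4Dt) = (33.55)²/(4 × 1.2 × 150) = 1.563; exp(−1.563) = 0.2095.
C = 0.01168 × 0.2095 = 0.00245 kg/m³.

0.00245 kg/m³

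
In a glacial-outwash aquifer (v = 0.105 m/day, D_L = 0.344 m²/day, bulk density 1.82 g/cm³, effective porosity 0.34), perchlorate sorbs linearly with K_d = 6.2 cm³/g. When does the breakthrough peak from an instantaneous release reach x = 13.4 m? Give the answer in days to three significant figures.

Retardation factor R = 1 + ρ_b·K_d/n = 1 + 1.82 × 6.2/0.34 = 34.19.
Sorption retards both mechanisms: v_R = v/R = 0.003071 m/day, D_R = D/R = 0.01006 m²/day.
Peak time from v_R²t² + 2D_R t − x² = 0: t = (√(D_R² + v_R²x²) − D_R)/v_R².
√(D_R² + v_R²x²) = √(0.01006² + 0.003071² × 13.4²) = 0.04236; v_R² = 9.431e-06.
t = (0.04236 − 0.01006)/9.431e-06 = 3420 days.

3420 days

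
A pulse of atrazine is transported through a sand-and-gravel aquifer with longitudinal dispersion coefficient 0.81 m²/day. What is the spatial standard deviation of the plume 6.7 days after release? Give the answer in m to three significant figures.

Dispersive spreading gives a Gaussian with σ² = 2Dt; advection only shifts the center.
σ = √(2 × 0.81 × 6.7) = 3.29 m.

3.29 m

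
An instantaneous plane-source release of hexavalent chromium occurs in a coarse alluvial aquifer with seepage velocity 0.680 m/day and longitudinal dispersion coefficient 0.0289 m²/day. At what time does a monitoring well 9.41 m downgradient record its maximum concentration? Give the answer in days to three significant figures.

13.8 days

For the 1D instantaneous-source solution, setting ∂C/∂t = 0 at fixed x gives v²t² + 2Dt − x² = 0, so t = (√(D² + v²x²) − D)/v².
√(D² + v²x²) = √(0.0289² + 0.680² × 9.41²) = 6.399; v² = 0.4624.
t = (6.399 − 0.0289)/0.4624 = 13.8 days (vs. the pure-advection estimate x/v = 13.8 d).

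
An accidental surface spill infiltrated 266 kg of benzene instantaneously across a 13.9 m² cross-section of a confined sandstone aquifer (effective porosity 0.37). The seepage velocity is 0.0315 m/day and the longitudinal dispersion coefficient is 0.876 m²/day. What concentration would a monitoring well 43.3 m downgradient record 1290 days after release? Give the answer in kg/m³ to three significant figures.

0.433 kg/m³

For an instantaneous plane source, C(x,t) = M/(n_e·A·√(4πDt)) · exp(−(x−vt)²/(4Dt)), with n_e·A the pore (flow) area.
Plume center vt = 0.0315 × 1290 = 40.635 m, so the well at 43.3 m is 2.665 m downgradient of the peak.
√(4πDt) = 119.2 m, giving peak height M/(n_e·A·√(4πDt)) = 266/(0.37 × 13.9 × 119.2) = 0.4339 kg/m³.
(x−vt)²/(4Dt) = (2.665)²/(4 × 0.876 × 1290) = 0.001571; exp(−0.001571) = 0.9984.
C = 0.4339 × 0.9984 = 0.433 kg/m³.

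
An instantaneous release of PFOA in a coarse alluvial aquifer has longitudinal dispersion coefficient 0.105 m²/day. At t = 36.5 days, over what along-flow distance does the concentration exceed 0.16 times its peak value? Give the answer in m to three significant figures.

The plume is Gaussian with σ = √(2Dt) = √(2 × 0.105 × 36.5) = 2.769 m.
C/C_peak = exp(−Δx²/(2σ²)) = 0.16 ⇒ Δx = σ·√(−2 ln 0.16) = 2.769 × 1.914 = 5.300 m.
Width = 2Δx = 10.6 m.

10.6 m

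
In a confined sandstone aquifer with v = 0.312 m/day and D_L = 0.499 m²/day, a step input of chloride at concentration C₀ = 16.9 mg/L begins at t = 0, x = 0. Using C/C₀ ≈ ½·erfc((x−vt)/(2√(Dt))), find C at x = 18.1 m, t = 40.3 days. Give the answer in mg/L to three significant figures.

For a continuous step input, C/C₀ ≈ ½·erfc((x−vt)/(2√(Dt))).
vt = 0.312 × 40.3 = 12.5736 m and 2√(Dt) = 2√(0.499 × 40.3) = 8.969 m.
Argument (x−vt)/(2√(Dt)) = (18.1 − 12.5736)/8.969 = 0.6162; ½·erfc(0.6162) = 0.1918.
C = 16.9 × 0.1918 = 3.24 mg/L.

3.24 mg/L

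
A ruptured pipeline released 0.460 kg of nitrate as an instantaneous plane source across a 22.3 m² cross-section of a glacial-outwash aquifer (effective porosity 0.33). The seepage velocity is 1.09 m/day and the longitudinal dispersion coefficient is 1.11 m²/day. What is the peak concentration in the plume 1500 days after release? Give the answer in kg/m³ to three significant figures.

0.000432 kg/m³

The peak of an instantaneous 1D plume sits at x = vt; there the Gaussian factor is 1 and C_max = M/(n_e·A·√(4πDt)), where n_e·A is the pore area the mass is dissolved in.
√(4πDt) = √(4π × 1.11 × 1500) = 144.6 m, so C_max = 0.460/(0.33 × 22.3 × 144.6) = 0.000432 kg/m³.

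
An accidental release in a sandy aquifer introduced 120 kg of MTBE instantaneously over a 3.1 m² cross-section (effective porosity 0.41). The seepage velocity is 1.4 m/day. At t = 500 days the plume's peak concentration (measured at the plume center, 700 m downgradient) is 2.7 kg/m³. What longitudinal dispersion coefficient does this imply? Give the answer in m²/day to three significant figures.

At the plume center C_max = M/(n_e·A·√(4πDt)), so D = M²/(4πt·(n_e·A·C_max)²).
n_e·A·C_max = 0.41 × 3.1 × 2.7 = 3.432 kg/m.
D = 120²/(4π × 500 × 3.432²) = 0.195 m²/day.

0.195 m²/day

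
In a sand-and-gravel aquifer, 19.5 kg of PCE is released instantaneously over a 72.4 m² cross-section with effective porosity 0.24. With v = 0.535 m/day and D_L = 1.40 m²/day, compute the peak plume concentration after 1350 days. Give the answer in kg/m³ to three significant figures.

The peak of an instantaneous 1D plume sits at x = vt; there the Gaussian factor is 1 and C_max = M/(n_e·A·√(4πDt)), where n_e·A is the pore area the mass is dissolved in.
√(4πDt) = √(4π × 1.40 × 1350) = 154.1 m, so C_max = 19.5/(0.24 × 72.4 × 154.1) = 0.00728 kg/m³.

0.00728 kg/m³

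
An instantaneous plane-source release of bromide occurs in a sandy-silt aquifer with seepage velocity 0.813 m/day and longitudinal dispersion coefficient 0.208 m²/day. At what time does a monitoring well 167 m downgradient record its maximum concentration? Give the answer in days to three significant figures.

For the 1D instantaneous-source solution, setting ∂C/∂t = 0 at fixed x gives v²t² + 2Dt − x² = 0, so t = (√(D² + v²x²) − D)/v².
√(D² + v²x²) = √(0.208² + 0.813² × 167²) = 135.8; v² = 0.660969.
t = (135.8 − 0.208)/0.660969 = 205 days (vs. the pure-advection estimate x/v = 205 d).

205 days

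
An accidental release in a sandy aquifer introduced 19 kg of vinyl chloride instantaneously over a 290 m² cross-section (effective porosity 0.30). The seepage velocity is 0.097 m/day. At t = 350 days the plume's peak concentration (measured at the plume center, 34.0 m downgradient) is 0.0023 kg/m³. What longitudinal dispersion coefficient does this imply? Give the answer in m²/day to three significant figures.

2.05 m²/day

At the plume center C_max = M/(n_e·A·√(4πDt)), so D = M²/(4πt·(n_e·A·C_max)²).
n_e·A·C_max = 0.30 × 290 × 0.0023 = 0.2001 kg/m.
D = 19²/(4π × 350 × 0.2001²) = 2.05 m²/day.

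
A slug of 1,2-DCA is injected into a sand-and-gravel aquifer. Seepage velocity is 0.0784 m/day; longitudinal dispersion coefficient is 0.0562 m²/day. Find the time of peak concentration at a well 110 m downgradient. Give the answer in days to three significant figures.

1390 days

For the 1D instantaneous-source solution, setting ∂C/∂t = 0 at fixed x gives v²t² + 2Dt − x² = 0, so t = (√(D² + v²x²) − D)/v².
√(D² + v²x²) = √(0.0562² + 0.0784² × 110²) = 8.624; v² = 0.00614656.
t = (8.624 − 0.0562)/0.00614656 = 1390 days (vs. the pure-advection estimate x/v = 1400 d).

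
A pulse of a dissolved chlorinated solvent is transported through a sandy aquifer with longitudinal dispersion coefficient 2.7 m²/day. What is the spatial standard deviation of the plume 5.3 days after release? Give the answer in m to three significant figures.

Dispersive spreading gives a Gaussian with σ² = 2Dt; advection only shifts the center.
σ = √(2 × 2.7 × 5.3) = 5.35 m.

5.35 m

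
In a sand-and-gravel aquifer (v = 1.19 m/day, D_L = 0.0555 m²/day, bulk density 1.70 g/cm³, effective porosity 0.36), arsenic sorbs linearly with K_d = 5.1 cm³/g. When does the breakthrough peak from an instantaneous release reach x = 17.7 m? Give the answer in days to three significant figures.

372 days

Retardation factor R = 1 + ρ_b·K_d/n = 1 + 1.70 × 5.1/0.36 = 25.08.
Sorption retards both mechanisms: v_R = v/R = 0.04745 m/day, D_R = D/R = 0.002213 m²/day.
Peak time from v_R²t² + 2D_R t − x² = 0: t = (√(D_R² + v_R²x²) − D_R)/v_R².
√(D_R² + v_R²x²) = √(0.002213² + 0.04745² × 17.7²) = 0.8399; v_R² = 0.002252.
t = (0.8399 − 0.002213)/0.002252 = 372 days.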